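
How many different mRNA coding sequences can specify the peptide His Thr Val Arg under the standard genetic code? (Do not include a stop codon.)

192

His: 2 codons.
Thr: 4 codons.
Val: 4 codons.
Arg: 6 codons.
2 × 4 × 4 × 6 = 192.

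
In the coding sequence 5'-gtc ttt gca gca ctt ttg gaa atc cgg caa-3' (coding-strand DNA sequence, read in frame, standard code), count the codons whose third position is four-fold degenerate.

Codon 1 GTC (Val): third position 4-fold.
Codon 2 TTT (Phe): third position 2-fold.
Codon 3 GCA (Ala): third position 4-fold.
Codon 4 GCA (Ala): third position 4-fold.
Codon 5 CTT (Leu): third position 4-fold.
Codon 6 TTG (Leu): third position 2-fold.
Codon 7 GAA (Glu): third position 2-fold.
Codon 8 ATC (Ile): third position 3-fold.
Codon 9 CGG (Arg): third position 4-fold.
Codon 10 CAA (Gln): third position 2-fold.
Four-fold degenerate third positions: 5.

5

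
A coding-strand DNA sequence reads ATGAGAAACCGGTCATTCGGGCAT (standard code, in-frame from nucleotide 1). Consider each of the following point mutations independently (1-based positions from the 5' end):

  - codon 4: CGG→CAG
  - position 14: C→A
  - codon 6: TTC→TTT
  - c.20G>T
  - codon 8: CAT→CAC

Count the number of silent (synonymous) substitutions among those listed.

2

Codon 4: CGG (Arg) → CAG (Gln) — missense.
Codon 5: TCA (Ser) → TAA (Stop) — nonsense.
Codon 6: TTC (Phe) → TTT (Phe) — synonymous.
Codon 7: GGG (Gly) → GTG (Val) — missense.
Codon 8: CAT (His) → CAC (His) — synonymous.
Synonymous: 2 of 5.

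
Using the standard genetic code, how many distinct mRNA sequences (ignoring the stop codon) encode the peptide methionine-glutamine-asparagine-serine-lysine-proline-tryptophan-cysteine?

384

Met: 1 codon.
Gln: 2 codons.
Asn: 2 codons.
Ser: 6 codons.
Lys: 2 codons.
Pro: 4 codons.
Trp: 1 codon.
Cys: 2 codons.
1 × 2 × 2 × 6 × 2 × 4 × 1 × 2 = 384.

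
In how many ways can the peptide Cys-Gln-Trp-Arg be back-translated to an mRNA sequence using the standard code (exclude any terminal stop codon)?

24

Cys: 2 codons.
Gln: 2 codons.
Trp: 1 codon.
Arg: 6 codons.
2 × 2 × 1 × 6 = 24.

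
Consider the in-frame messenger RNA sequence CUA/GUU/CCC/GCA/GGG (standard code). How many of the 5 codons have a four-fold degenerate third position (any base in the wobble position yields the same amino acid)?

5

Codon 1 CUA (Leu): third position 4-fold.
Codon 2 GUU (Val): third position 4-fold.
Codon 3 CCC (Pro): third position 4-fold.
Codon 4 GCA (Ala): third position 4-fold.
Codon 5 GGG (Gly): third position 4-fold.
Four-fold degenerate third positions: 5.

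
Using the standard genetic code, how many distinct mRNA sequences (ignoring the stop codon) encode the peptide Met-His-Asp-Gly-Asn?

32

Met: 1 codon.
His: 2 codons.
Asp: 2 codons.
Gly: 4 codons.
Asn: 2 codons.
1 × 2 × 2 × 4 × 2 = 32.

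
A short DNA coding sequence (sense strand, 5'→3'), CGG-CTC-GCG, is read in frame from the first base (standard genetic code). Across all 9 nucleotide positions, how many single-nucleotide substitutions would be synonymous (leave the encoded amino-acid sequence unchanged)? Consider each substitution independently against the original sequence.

Codon 1 (CGG, Arg): 4 synonymous substitutions.
Codon 2 (CTC, Leu): 3 synonymous substitutions.
Codon 3 (GCG, Ala): 3 synonymous substitutions.
Total: 4 + 3 + 3 = 10.

10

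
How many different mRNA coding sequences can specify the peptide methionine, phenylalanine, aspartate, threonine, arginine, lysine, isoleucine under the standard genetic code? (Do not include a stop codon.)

Met: 1 codon.
Phe: 2 codons.
Asp: 2 codons.
Thr: 4 codons.
Arg: 6 codons.
Lys: 2 codons.
Ile: 3 codons.
1 × 2 × 2 × 4 × 6 × 2 × 3 = 576.

576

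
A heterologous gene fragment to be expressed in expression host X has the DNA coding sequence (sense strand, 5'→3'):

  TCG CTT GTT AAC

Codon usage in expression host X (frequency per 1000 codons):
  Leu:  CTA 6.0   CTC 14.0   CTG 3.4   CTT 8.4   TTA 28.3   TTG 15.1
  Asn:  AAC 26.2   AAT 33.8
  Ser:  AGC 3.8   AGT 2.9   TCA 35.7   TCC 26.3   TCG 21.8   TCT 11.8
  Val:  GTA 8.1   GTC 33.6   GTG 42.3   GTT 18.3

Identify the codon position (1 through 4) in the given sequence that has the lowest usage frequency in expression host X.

2

Codon 1 TCG (Ser): 21.8 per 1000.
Codon 2 CTT (Leu): 8.4 per 1000.
Codon 3 GTT (Val): 18.3 per 1000.
Codon 4 AAC (Asn): 26.2 per 1000.
Lowest frequency is 8.4 at codon 2.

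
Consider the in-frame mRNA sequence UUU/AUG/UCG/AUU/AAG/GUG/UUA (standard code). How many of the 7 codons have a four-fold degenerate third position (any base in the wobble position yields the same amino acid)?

Codon 1 UUU (Phe): third position 2-fold.
Codon 2 AUG (Met): third position 1-fold.
Codon 3 UCG (Ser): third position 4-fold.
Codon 4 AUU (Ile): third position 3-fold.
Codon 5 AAG (Lys): third position 2-fold.
Codon 6 GUG (Val): third position 4-fold.
Codon 7 UUA (Leu): third position 2-fold.
Four-fold degenerate third positions: 2.

2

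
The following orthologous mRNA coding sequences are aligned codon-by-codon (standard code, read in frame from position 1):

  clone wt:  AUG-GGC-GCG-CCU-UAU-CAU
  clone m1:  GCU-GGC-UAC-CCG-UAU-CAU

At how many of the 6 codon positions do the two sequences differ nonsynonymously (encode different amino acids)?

Codon 1: AUG Met / GCU Ala — nonsynonymous.
Codon 2: GGC Gly / GGC Gly — identical.
Codon 3: GCG Ala / UAC Tyr — nonsynonymous.
Codon 4: CCU Pro / CCG Pro — synonymous.
Codon 5: UAU Tyr / UAU Tyr — identical.
Codon 6: CAU His / CAU His — identical.
Nonsynonymous differences: 2.

2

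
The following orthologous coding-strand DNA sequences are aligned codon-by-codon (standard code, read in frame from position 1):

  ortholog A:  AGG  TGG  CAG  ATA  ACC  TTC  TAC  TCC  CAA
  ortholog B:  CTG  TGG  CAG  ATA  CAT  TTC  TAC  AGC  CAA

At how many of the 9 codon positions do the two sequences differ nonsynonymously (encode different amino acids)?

Codon 1: AGG Arg / CTG Leu — nonsynonymous.
Codon 2: TGG Trp / TGG Trp — identical.
Codon 3: CAG Gln / CAG Gln — identical.
Codon 4: ATA Ile / ATA Ile — identical.
Codon 5: ACC Thr / CAT His — nonsynonymous.
Codon 6: TTC Phe / TTC Phe — identical.
Codon 7: TAC Tyr / TAC Tyr — identical.
Codon 8: TCC Ser / AGC Ser — synonymous.
Codon 9: CAA Gln / CAA Gln — identical.
Nonsynonymous differences: 2.

2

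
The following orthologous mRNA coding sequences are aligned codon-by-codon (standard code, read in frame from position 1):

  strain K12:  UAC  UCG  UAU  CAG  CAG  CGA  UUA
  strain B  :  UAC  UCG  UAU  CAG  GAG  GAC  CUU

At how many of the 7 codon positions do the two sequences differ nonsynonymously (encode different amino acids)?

2

Codon 1: UAC Tyr / UAC Tyr — identical.
Codon 2: UCG Ser / UCG Ser — identical.
Codon 3: UAU Tyr / UAU Tyr — identical.
Codon 4: CAG Gln / CAG Gln — identical.
Codon 5: CAG Gln / GAG Glu — nonsynonymous.
Codon 6: CGA Arg / GAC Asp — nonsynonymous.
Codon 7: UUA Leu / CUU Leu — synonymous.
Nonsynonymous differences: 2.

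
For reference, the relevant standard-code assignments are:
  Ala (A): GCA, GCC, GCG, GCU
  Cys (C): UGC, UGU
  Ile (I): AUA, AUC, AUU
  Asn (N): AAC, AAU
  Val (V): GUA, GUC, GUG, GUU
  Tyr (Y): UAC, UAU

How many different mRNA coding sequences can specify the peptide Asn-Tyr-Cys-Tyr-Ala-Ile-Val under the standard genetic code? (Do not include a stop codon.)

Asn: 2 codons.
Tyr: 2 codons.
Cys: 2 codons.
Tyr: 2 codons.
Ala: 4 codons.
Ile: 3 codons.
Val: 4 codons.
2 × 2 × 2 × 2 × 4 × 3 × 4 = 768.

768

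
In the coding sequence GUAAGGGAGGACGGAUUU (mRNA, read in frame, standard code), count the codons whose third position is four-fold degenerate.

Codon 1 GUA (Val): third position 4-fold.
Codon 2 AGG (Arg): third position 2-fold.
Codon 3 GAG (Glu): third position 2-fold.
Codon 4 GAC (Asp): third position 2-fold.
Codon 5 GGA (Gly): third position 4-fold.
Codon 6 UUU (Phe): third position 2-fold.
Four-fold degenerate third positions: 2.

2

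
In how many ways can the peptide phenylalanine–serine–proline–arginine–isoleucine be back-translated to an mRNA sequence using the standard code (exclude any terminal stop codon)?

Phe: 2 codons.
Ser: 6 codons.
Pro: 4 codons.
Arg: 6 codons.
Ile: 3 codons.
2 × 6 × 4 × 6 × 3 = 864.

864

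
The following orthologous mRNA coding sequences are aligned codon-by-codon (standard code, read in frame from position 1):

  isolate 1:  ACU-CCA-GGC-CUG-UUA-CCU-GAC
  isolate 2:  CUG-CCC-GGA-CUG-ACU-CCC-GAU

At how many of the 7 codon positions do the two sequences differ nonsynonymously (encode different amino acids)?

2

Codon 1: ACU Thr / CUG Leu — nonsynonymous.
Codon 2: CCA Pro / CCC Pro — synonymous.
Codon 3: GGC Gly / GGA Gly — synonymous.
Codon 4: CUG Leu / CUG Leu — identical.
Codon 5: UUA Leu / ACU Thr — nonsynonymous.
Codon 6: CCU Pro / CCC Pro — synonymous.
Codon 7: GAC Asp / GAU Asp — synonymous.
Nonsynonymous differences: 2.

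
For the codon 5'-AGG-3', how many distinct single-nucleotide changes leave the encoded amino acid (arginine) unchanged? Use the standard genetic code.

Position 1: CGG → 1 synonymous.
Position 2: none → 0 synonymous.
Position 3: AGA → 1 synonymous.
Total: 1 + 0 + 1 = 2.

2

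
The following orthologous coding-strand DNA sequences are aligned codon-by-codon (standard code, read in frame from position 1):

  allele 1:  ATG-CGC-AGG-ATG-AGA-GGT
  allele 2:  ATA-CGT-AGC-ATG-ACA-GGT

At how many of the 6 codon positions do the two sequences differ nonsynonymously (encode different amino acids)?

3

Codon 1: ATG Met / ATA Ile — nonsynonymous.
Codon 2: CGC Arg / CGT Arg — synonymous.
Codon 3: AGG Arg / AGC Ser — nonsynonymous.
Codon 4: ATG Met / ATG Met — identical.
Codon 5: AGA Arg / ACA Thr — nonsynonymous.
Codon 6: GGT Gly / GGT Gly — identical.
Nonsynonymous differences: 3.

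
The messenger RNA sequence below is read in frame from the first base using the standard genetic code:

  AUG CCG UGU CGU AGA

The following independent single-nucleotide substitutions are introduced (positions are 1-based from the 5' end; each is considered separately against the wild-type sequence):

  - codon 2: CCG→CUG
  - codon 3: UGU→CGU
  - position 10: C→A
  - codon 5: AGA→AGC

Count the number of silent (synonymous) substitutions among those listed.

Codon 2: CCG (Pro) → CUG (Leu) — missense.
Codon 3: UGU (Cys) → CGU (Arg) — missense.
Codon 4: CGU (Arg) → AGU (Ser) — missense.
Codon 5: AGA (Arg) → AGC (Ser) — missense.
Synonymous: 0 of 4.

0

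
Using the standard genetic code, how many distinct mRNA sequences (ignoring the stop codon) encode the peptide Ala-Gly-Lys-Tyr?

64

Ala: 4 codons.
Gly: 4 codons.
Lys: 2 codons.
Tyr: 2 codons.
4 × 4 × 2 × 2 = 64.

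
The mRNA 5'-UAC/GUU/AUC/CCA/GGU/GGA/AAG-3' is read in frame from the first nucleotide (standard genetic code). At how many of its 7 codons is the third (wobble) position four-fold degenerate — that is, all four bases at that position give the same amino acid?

Codon 1 UAC (Tyr): third position 2-fold.
Codon 2 GUU (Val): third position 4-fold.
Codon 3 AUC (Ile): third position 3-fold.
Codon 4 CCA (Pro): third position 4-fold.
Codon 5 GGU (Gly): third position 4-fold.
Codon 6 GGA (Gly): third position 4-fold.
Codon 7 AAG (Lys): third position 2-fold.
Four-fold degenerate third positions: 4.

4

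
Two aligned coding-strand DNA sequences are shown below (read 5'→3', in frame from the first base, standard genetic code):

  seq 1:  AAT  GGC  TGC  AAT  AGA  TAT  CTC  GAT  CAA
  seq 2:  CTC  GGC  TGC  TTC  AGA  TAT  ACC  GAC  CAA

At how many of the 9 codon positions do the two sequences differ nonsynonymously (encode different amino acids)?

Codon 1: AAT Asn / CTC Leu — nonsynonymous.
Codon 2: GGC Gly / GGC Gly — identical.
Codon 3: TGC Cys / TGC Cys — identical.
Codon 4: AAT Asn / TTC Phe — nonsynonymous.
Codon 5: AGA Arg / AGA Arg — identical.
Codon 6: TAT Tyr / TAT Tyr — identical.
Codon 7: CTC Leu / ACC Thr — nonsynonymous.
Codon 8: GAT Asp / GAC Asp — synonymous.
Codon 9: CAA Gln / CAA Gln — identical.
Nonsynonymous differences: 3.

3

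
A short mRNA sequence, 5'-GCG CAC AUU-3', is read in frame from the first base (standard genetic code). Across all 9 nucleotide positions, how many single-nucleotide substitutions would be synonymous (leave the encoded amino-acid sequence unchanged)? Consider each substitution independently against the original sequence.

Codon 1 (GCG, Ala): 3 synonymous substitutions.
Codon 2 (CAC, His): 1 synonymous substitution.
Codon 3 (AUU, Ile): 2 synonymous substitutions.
Total: 3 + 1 + 2 = 6.

6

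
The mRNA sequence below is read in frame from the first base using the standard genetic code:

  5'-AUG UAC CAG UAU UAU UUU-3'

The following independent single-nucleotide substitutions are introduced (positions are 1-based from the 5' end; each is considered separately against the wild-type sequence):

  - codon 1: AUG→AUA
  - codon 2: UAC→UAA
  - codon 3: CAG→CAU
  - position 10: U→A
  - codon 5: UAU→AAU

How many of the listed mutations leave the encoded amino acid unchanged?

0

Codon 1: AUG (Met) → AUA (Ile) — missense.
Codon 2: UAC (Tyr) → UAA (Stop) — nonsense.
Codon 3: CAG (Gln) → CAU (His) — missense.
Codon 4: UAU (Tyr) → AAU (Asn) — missense.
Codon 5: UAU (Tyr) → AAU (Asn) — missense.
Synonymous: 0 of 5.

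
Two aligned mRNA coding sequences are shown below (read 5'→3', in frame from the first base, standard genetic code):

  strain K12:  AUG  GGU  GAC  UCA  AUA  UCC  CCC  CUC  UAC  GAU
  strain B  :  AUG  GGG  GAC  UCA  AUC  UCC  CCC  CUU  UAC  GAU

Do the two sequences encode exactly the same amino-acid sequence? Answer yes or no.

yes

Codon 1: AUG Met / AUG Met — identical.
Codon 2: GGU Gly / GGG Gly — synonymous.
Codon 3: GAC Asp / GAC Asp — identical.
Codon 4: UCA Ser / UCA Ser — identical.
Codon 5: AUA Ile / AUC Ile — synonymous.
Codon 6: UCC Ser / UCC Ser — identical.
Codon 7: CCC Pro / CCC Pro — identical.
Codon 8: CUC Leu / CUU Leu — synonymous.
Codon 9: UAC Tyr / UAC Tyr — identical.
Codon 10: GAU Asp / GAU Asp — identical.
Nonsynonymous differences: 0 → same protein.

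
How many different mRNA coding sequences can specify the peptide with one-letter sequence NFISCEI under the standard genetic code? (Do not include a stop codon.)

864

Asn: 2 codons.
Phe: 2 codons.
Ile: 3 codons.
Ser: 6 codons.
Cys: 2 codons.
Glu: 2 codons.
Ile: 3 codons.
2 × 2 × 3 × 6 × 2 × 2 × 3 = 864.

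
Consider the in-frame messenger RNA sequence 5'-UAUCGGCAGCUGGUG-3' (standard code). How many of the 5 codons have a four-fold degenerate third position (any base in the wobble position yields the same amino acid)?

Codon 1 UAU (Tyr): third position 2-fold.
Codon 2 CGG (Arg): third position 4-fold.
Codon 3 CAG (Gln): third position 2-fold.
Codon 4 CUG (Leu): third position 4-fold.
Codon 5 GUG (Val): third position 4-fold.
Four-fold degenerate third positions: 3.

3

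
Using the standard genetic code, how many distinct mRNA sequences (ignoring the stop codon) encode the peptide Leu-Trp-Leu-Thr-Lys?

288

Leu: 6 codons.
Trp: 1 codon.
Leu: 6 codons.
Thr: 4 codons.
Lys: 2 codons.
6 × 1 × 6 × 4 × 2 = 288.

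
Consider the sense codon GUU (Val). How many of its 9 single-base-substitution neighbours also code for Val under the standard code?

Position 1: none → 0 synonymous.
Position 2: none → 0 synonymous.
Position 3: GUC, GUA, GUG → 3 synonymous.
Total: 0 + 0 + 3 = 3.

3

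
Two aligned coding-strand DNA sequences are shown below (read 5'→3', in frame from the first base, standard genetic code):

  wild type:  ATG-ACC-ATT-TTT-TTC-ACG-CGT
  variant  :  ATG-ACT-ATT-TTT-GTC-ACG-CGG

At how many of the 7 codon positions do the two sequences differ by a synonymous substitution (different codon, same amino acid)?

2

Codon 1: ATG Met / ATG Met — identical.
Codon 2: ACC Thr / ACT Thr — synonymous.
Codon 3: ATT Ile / ATT Ile — identical.
Codon 4: TTT Phe / TTT Phe — identical.
Codon 5: TTC Phe / GTC Val — nonsynonymous.
Codon 6: ACG Thr / ACG Thr — identical.
Codon 7: CGT Arg / CGG Arg — synonymous.
Synonymous differences: 2.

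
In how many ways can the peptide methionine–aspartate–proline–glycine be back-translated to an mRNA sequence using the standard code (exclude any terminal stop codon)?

32

Met: 1 codon.
Asp: 2 codons.
Pro: 4 codons.
Gly: 4 codons.
1 × 2 × 4 × 4 = 32.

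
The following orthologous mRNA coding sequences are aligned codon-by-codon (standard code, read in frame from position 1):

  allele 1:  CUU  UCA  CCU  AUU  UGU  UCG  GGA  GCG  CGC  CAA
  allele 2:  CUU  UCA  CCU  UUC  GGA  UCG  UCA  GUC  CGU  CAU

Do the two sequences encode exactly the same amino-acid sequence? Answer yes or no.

no

Codon 1: CUU Leu / CUU Leu — identical.
Codon 2: UCA Ser / UCA Ser — identical.
Codon 3: CCU Pro / CCU Pro — identical.
Codon 4: AUU Ile / UUC Phe — nonsynonymous.
Codon 5: UGU Cys / GGA Gly — nonsynonymous.
Codon 6: UCG Ser / UCG Ser — identical.
Codon 7: GGA Gly / UCA Ser — nonsynonymous.
Codon 8: GCG Ala / GUC Val — nonsynonymous.
Codon 9: CGC Arg / CGU Arg — synonymous.
Codon 10: CAA Gln / CAU His — nonsynonymous.
Nonsynonymous differences: 5 → different protein.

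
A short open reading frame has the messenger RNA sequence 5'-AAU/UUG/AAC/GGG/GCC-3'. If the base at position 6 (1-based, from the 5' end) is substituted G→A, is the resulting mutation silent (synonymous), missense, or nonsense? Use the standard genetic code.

silent

Position 6 falls in codon 2: UUG → Leu.
After the substitution the codon is UUA → Leu.
Both encode Leu, so the change is synonymous.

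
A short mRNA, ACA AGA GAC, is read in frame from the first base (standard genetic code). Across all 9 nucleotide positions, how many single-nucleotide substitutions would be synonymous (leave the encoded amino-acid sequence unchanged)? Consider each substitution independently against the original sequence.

6

Codon 1 (ACA, Thr): 3 synonymous substitutions.
Codon 2 (AGA, Arg): 2 synonymous substitutions.
Codon 3 (GAC, Asp): 1 synonymous substitution.
Total: 3 + 2 + 1 = 6.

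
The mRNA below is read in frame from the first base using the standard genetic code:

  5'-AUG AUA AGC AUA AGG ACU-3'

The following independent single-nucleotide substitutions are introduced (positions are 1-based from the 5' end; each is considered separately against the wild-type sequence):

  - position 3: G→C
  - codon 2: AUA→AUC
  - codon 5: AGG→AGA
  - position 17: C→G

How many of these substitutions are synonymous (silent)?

2

Codon 1: AUG (Met) → AUC (Ile) — missense.
Codon 2: AUA (Ile) → AUC (Ile) — synonymous.
Codon 5: AGG (Arg) → AGA (Arg) — synonymous.
Codon 6: ACU (Thr) → AGU (Ser) — missense.
Synonymous: 2 of 4.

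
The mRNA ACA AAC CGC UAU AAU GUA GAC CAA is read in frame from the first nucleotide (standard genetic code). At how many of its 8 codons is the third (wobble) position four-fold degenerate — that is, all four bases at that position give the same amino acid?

3

Codon 1 ACA (Thr): third position 4-fold.
Codon 2 AAC (Asn): third position 2-fold.
Codon 3 CGC (Arg): third position 4-fold.
Codon 4 UAU (Tyr): third position 2-fold.
Codon 5 AAU (Asn): third position 2-fold.
Codon 6 GUA (Val): third position 4-fold.
Codon 7 GAC (Asp): third position 2-fold.
Codon 8 CAA (Gln): third position 2-fold.
Four-fold degenerate third positions: 3.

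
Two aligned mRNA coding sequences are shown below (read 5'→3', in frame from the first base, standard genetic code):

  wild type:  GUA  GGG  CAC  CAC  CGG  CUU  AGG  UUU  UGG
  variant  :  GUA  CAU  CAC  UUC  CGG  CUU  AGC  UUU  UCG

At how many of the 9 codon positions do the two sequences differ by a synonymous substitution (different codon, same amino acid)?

0

Codon 1: GUA Val / GUA Val — identical.
Codon 2: GGG Gly / CAU His — nonsynonymous.
Codon 3: CAC His / CAC His — identical.
Codon 4: CAC His / UUC Phe — nonsynonymous.
Codon 5: CGG Arg / CGG Arg — identical.
Codon 6: CUU Leu / CUU Leu — identical.
Codon 7: AGG Arg / AGC Ser — nonsynonymous.
Codon 8: UUU Phe / UUU Phe — identical.
Codon 9: UGG Trp / UCG Ser — nonsynonymous.
Synonymous differences: 0.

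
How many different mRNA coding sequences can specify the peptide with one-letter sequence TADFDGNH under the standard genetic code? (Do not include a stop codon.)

2048

Thr: 4 codons.
Ala: 4 codons.
Asp: 2 codons.
Phe: 2 codons.
Asp: 2 codons.
Gly: 4 codons.
Asn: 2 codons.
His: 2 codons.
4 × 4 × 2 × 2 × 2 × 4 × 2 × 2 = 2048.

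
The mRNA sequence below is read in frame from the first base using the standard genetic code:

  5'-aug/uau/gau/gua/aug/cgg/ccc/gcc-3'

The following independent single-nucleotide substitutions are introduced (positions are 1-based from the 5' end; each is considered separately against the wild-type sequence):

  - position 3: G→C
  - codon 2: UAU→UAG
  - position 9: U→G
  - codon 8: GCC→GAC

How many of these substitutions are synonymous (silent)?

Codon 1: AUG (Met) → AUC (Ile) — missense.
Codon 2: UAU (Tyr) → UAG (Stop) — nonsense.
Codon 3: GAU (Asp) → GAG (Glu) — missense.
Codon 8: GCC (Ala) → GAC (Asp) — missense.
Synonymous: 0 of 4.

0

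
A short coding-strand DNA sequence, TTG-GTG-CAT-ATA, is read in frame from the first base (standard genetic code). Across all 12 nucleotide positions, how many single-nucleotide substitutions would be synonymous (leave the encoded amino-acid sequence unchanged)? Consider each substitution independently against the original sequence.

Codon 1 (TTG, Leu): 2 synonymous substitutions.
Codon 2 (GTG, Val): 3 synonymous substitutions.
Codon 3 (CAT, His): 1 synonymous substitution.
Codon 4 (ATA, Ile): 2 synonymous substitutions.
Total: 2 + 3 + 1 + 2 = 8.

8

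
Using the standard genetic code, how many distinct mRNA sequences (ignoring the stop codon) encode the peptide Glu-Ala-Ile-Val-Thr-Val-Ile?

4608

Glu: 2 codons.
Ala: 4 codons.
Ile: 3 codons.
Val: 4 codons.
Thr: 4 codons.
Val: 4 codons.
Ile: 3 codons.
2 × 4 × 3 × 4 × 4 × 4 × 3 = 4608.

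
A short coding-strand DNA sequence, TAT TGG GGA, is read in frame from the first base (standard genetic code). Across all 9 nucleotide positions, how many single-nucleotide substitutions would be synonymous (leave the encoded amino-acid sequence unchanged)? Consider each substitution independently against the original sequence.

Codon 1 (TAT, Tyr): 1 synonymous substitution.
Codon 2 (TGG, Trp): 0 synonymous substitutions.
Codon 3 (GGA, Gly): 3 synonymous substitutions.
Total: 1 + 0 + 3 = 4.

4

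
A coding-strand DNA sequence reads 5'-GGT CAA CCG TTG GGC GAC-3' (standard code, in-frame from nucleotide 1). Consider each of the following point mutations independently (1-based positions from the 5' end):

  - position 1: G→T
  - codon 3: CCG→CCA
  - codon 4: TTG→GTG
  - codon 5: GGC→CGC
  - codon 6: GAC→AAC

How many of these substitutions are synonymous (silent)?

1

Codon 1: GGT (Gly) → TGT (Cys) — missense.
Codon 3: CCG (Pro) → CCA (Pro) — synonymous.
Codon 4: TTG (Leu) → GTG (Val) — missense.
Codon 5: GGC (Gly) → CGC (Arg) — missense.
Codon 6: GAC (Asp) → AAC (Asn) — missense.
Synonymous: 1 of 5.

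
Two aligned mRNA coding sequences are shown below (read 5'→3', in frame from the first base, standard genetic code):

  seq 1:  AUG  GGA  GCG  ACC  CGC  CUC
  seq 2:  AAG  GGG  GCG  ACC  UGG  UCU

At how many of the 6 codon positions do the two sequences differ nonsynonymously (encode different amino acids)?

3

Codon 1: AUG Met / AAG Lys — nonsynonymous.
Codon 2: GGA Gly / GGG Gly — synonymous.
Codon 3: GCG Ala / GCG Ala — identical.
Codon 4: ACC Thr / ACC Thr — identical.
Codon 5: CGC Arg / UGG Trp — nonsynonymous.
Codon 6: CUC Leu / UCU Ser — nonsynonymous.
Nonsynonymous differences: 3.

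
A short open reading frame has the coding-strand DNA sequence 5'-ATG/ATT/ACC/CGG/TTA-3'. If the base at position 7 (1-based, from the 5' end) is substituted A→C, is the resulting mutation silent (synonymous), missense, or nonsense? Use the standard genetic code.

Position 7 falls in codon 3: ACC → Thr.
After the substitution the codon is CCC → Pro.
Thr ≠ Pro, so this is a missense mutation.

missense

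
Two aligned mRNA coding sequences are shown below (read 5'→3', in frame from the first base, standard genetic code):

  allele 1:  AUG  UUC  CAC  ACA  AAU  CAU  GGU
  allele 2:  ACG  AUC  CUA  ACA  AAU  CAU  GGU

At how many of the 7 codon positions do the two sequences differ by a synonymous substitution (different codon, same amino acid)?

0

Codon 1: AUG Met / ACG Thr — nonsynonymous.
Codon 2: UUC Phe / AUC Ile — nonsynonymous.
Codon 3: CAC His / CUA Leu — nonsynonymous.
Codon 4: ACA Thr / ACA Thr — identical.
Codon 5: AAU Asn / AAU Asn — identical.
Codon 6: CAU His / CAU His — identical.
Codon 7: GGU Gly / GGU Gly — identical.
Synonymous differences: 0.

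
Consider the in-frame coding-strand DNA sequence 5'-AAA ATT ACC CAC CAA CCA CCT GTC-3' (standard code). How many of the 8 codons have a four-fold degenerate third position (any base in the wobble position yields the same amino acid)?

Codon 1 AAA (Lys): third position 2-fold.
Codon 2 ATT (Ile): third position 3-fold.
Codon 3 ACC (Thr): third position 4-fold.
Codon 4 CAC (His): third position 2-fold.
Codon 5 CAA (Gln): third position 2-fold.
Codon 6 CCA (Pro): third position 4-fold.
Codon 7 CCT (Pro): third position 4-fold.
Codon 8 GTC (Val): third position 4-fold.
Four-fold degenerate third positions: 4.

4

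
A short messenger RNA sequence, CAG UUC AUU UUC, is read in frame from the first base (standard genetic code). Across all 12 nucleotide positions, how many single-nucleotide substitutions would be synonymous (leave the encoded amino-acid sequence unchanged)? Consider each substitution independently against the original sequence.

5

Codon 1 (CAG, Gln): 1 synonymous substitution.
Codon 2 (UUC, Phe): 1 synonymous substitution.
Codon 3 (AUU, Ile): 2 synonymous substitutions.
Codon 4 (UUC, Phe): 1 synonymous substitution.
Total: 1 + 1 + 2 + 1 = 5.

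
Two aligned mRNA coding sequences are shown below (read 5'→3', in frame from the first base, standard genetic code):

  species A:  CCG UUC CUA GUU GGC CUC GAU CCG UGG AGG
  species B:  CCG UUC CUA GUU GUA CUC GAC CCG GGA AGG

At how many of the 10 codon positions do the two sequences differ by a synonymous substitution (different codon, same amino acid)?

1

Codon 1: CCG Pro / CCG Pro — identical.
Codon 2: UUC Phe / UUC Phe — identical.
Codon 3: CUA Leu / CUA Leu — identical.
Codon 4: GUU Val / GUU Val — identical.
Codon 5: GGC Gly / GUA Val — nonsynonymous.
Codon 6: CUC Leu / CUC Leu — identical.
Codon 7: GAU Asp / GAC Asp — synonymous.
Codon 8: CCG Pro / CCG Pro — identical.
Codon 9: UGG Trp / GGA Gly — nonsynonymous.
Codon 10: AGG Arg / AGG Arg — identical.
Synonymous differences: 1.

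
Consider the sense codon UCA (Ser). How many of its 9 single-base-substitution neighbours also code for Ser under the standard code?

3

Position 1: none → 0 synonymous.
Position 2: none → 0 synonymous.
Position 3: UCU, UCC, UCG → 3 synonymous.
Total: 0 + 0 + 3 = 3.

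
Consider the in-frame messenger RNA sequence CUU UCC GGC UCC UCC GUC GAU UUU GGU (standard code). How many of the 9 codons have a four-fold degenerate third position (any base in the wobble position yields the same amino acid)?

7

Codon 1 CUU (Leu): third position 4-fold.
Codon 2 UCC (Ser): third position 4-fold.
Codon 3 GGC (Gly): third position 4-fold.
Codon 4 UCC (Ser): third position 4-fold.
Codon 5 UCC (Ser): third position 4-fold.
Codon 6 GUC (Val): third position 4-fold.
Codon 7 GAU (Asp): third position 2-fold.
Codon 8 UUU (Phe): third position 2-fold.
Codon 9 GGU (Gly): third position 4-fold.
Four-fold degenerate third positions: 7.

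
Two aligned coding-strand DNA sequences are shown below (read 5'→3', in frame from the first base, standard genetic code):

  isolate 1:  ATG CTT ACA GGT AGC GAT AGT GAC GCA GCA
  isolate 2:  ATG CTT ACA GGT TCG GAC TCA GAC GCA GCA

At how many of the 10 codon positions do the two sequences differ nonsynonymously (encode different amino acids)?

Codon 1: ATG Met / ATG Met — identical.
Codon 2: CTT Leu / CTT Leu — identical.
Codon 3: ACA Thr / ACA Thr — identical.
Codon 4: GGT Gly / GGT Gly — identical.
Codon 5: AGC Ser / TCG Ser — synonymous.
Codon 6: GAT Asp / GAC Asp — synonymous.
Codon 7: AGT Ser / TCA Ser — synonymous.
Codon 8: GAC Asp / GAC Asp — identical.
Codon 9: GCA Ala / GCA Ala — identical.
Codon 10: GCA Ala / GCA Ala — identical.
Nonsynonymous differences: 0.

0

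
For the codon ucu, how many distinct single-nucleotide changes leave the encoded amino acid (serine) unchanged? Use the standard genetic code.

3

Position 1: none → 0 synonymous.
Position 2: none → 0 synonymous.
Position 3: UCC, UCA, UCG → 3 synonymous.
Total: 0 + 0 + 3 = 3.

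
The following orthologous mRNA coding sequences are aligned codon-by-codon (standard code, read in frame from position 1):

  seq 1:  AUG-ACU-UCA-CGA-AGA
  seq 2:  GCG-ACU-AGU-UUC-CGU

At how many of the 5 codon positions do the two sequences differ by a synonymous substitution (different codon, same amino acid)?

2

Codon 1: AUG Met / GCG Ala — nonsynonymous.
Codon 2: ACU Thr / ACU Thr — identical.
Codon 3: UCA Ser / AGU Ser — synonymous.
Codon 4: CGA Arg / UUC Phe — nonsynonymous.
Codon 5: AGA Arg / CGU Arg — synonymous.
Synonymous differences: 2.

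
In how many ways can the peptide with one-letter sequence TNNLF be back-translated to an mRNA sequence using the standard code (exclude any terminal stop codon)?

Thr: 4 codons.
Asn: 2 codons.
Asn: 2 codons.
Leu: 6 codons.
Phe: 2 codons.
4 × 2 × 2 × 6 × 2 = 192.

192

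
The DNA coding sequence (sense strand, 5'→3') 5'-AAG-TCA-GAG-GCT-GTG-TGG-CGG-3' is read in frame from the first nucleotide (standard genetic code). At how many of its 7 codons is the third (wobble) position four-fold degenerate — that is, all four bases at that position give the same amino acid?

Codon 1 AAG (Lys): third position 2-fold.
Codon 2 TCA (Ser): third position 4-fold.
Codon 3 GAG (Glu): third position 2-fold.
Codon 4 GCT (Ala): third position 4-fold.
Codon 5 GTG (Val): third position 4-fold.
Codon 6 TGG (Trp): third position 1-fold.
Codon 7 CGG (Arg): third position 4-fold.
Four-fold degenerate third positions: 4.

4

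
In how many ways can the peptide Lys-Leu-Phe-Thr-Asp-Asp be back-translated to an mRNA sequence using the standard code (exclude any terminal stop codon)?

Lys: 2 codons.
Leu: 6 codons.
Phe: 2 codons.
Thr: 4 codons.
Asp: 2 codons.
Asp: 2 codons.
2 × 6 × 2 × 4 × 2 × 2 = 384.

384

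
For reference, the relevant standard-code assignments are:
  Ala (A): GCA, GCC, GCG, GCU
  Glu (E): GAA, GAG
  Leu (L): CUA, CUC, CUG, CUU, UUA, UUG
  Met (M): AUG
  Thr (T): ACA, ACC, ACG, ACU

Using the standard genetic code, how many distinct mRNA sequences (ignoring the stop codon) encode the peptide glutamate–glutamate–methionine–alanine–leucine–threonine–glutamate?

768

Glu: 2 codons.
Glu: 2 codons.
Met: 1 codon.
Ala: 4 codons.
Leu: 6 codons.
Thr: 4 codons.
Glu: 2 codons.
2 × 2 × 1 × 4 × 6 × 4 × 2 = 768.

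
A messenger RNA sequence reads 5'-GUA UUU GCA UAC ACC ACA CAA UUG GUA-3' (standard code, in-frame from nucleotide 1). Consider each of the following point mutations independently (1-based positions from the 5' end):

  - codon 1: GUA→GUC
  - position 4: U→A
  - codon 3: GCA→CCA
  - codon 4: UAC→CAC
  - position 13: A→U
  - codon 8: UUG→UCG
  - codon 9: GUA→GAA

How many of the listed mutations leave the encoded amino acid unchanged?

Codon 1: GUA (Val) → GUC (Val) — synonymous.
Codon 2: UUU (Phe) → AUU (Ile) — missense.
Codon 3: GCA (Ala) → CCA (Pro) — missense.
Codon 4: UAC (Tyr) → CAC (His) — missense.
Codon 5: ACC (Thr) → UCC (Ser) — missense.
Codon 8: UUG (Leu) → UCG (Ser) — missense.
Codon 9: GUA (Val) → GAA (Glu) — missense.
Synonymous: 1 of 7.

1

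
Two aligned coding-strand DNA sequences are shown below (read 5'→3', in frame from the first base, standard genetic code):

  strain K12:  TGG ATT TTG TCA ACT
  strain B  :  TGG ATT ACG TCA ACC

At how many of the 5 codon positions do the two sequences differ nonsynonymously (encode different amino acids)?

Codon 1: TGG Trp / TGG Trp — identical.
Codon 2: ATT Ile / ATT Ile — identical.
Codon 3: TTG Leu / ACG Thr — nonsynonymous.
Codon 4: TCA Ser / TCA Ser — identical.
Codon 5: ACT Thr / ACC Thr — synonymous.
Nonsynonymous differences: 1.

1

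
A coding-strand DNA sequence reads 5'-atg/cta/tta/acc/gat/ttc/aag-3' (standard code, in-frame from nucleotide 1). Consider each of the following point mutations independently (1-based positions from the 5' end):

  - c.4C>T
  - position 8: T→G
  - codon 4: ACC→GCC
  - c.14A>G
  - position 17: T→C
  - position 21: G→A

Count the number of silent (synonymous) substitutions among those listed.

Codon 2: CTA (Leu) → TTA (Leu) — synonymous.
Codon 3: TTA (Leu) → TGA (Stop) — nonsense.
Codon 4: ACC (Thr) → GCC (Ala) — missense.
Codon 5: GAT (Asp) → GGT (Gly) — missense.
Codon 6: TTC (Phe) → TCC (Ser) — missense.
Codon 7: AAG (Lys) → AAA (Lys) — synonymous.
Synonymous: 2 of 6.

2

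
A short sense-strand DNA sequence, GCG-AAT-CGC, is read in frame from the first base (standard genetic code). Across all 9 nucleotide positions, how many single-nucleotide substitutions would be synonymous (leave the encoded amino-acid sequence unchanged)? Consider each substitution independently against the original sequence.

Codon 1 (GCG, Ala): 3 synonymous substitutions.
Codon 2 (AAT, Asn): 1 synonymous substitution.
Codon 3 (CGC, Arg): 3 synonymous substitutions.
Total: 3 + 1 + 3 = 7.

7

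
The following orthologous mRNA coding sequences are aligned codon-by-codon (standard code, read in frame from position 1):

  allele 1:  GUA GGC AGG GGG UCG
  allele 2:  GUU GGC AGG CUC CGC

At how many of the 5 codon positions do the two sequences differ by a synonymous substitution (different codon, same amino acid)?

1

Codon 1: GUA Val / GUU Val — synonymous.
Codon 2: GGC Gly / GGC Gly — identical.
Codon 3: AGG Arg / AGG Arg — identical.
Codon 4: GGG Gly / CUC Leu — nonsynonymous.
Codon 5: UCG Ser / CGC Arg — nonsynonymous.
Synonymous differences: 1.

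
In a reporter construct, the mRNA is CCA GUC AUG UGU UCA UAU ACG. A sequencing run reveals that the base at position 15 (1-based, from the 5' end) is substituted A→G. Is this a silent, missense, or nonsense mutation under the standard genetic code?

silent

Position 15 falls in codon 5: UCA → Ser.
After the substitution the codon is UCG → Ser.
Both encode Ser, so the change is synonymous.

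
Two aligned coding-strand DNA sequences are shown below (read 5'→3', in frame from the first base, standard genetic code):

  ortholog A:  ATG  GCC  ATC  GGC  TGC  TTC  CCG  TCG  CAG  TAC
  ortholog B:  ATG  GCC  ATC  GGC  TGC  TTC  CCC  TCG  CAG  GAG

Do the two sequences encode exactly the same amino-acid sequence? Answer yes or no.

no

Codon 1: ATG Met / ATG Met — identical.
Codon 2: GCC Ala / GCC Ala — identical.
Codon 3: ATC Ile / ATC Ile — identical.
Codon 4: GGC Gly / GGC Gly — identical.
Codon 5: TGC Cys / TGC Cys — identical.
Codon 6: TTC Phe / TTC Phe — identical.
Codon 7: CCG Pro / CCC Pro — synonymous.
Codon 8: TCG Ser / TCG Ser — identical.
Codon 9: CAG Gln / CAG Gln — identical.
Codon 10: TAC Tyr / GAG Glu — nonsynonymous.
Nonsynonymous differences: 1 → different protein.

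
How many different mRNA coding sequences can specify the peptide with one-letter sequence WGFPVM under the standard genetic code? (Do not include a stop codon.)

128

Trp: 1 codon.
Gly: 4 codons.
Phe: 2 codons.
Pro: 4 codons.
Val: 4 codons.
Met: 1 codon.
1 × 4 × 2 × 4 × 4 × 1 = 128.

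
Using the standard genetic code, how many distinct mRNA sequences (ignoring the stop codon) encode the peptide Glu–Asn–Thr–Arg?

Glu: 2 codons.
Asn: 2 codons.
Thr: 4 codons.
Arg: 6 codons.
2 × 2 × 4 × 6 = 96.

96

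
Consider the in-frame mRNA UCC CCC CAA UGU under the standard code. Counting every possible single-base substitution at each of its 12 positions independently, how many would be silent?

8

Codon 1 (UCC, Ser): 3 synonymous substitutions.
Codon 2 (CCC, Pro): 3 synonymous substitutions.
Codon 3 (CAA, Gln): 1 synonymous substitution.
Codon 4 (UGU, Cys): 1 synonymous substitution.
Total: 3 + 3 + 1 + 1 = 8.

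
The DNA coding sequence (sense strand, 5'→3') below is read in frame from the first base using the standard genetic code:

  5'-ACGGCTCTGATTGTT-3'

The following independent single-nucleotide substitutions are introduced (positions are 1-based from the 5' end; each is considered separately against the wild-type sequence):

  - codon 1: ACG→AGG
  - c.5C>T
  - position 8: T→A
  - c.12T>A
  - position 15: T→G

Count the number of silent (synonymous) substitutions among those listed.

Codon 1: ACG (Thr) → AGG (Arg) — missense.
Codon 2: GCT (Ala) → GTT (Val) — missense.
Codon 3: CTG (Leu) → CAG (Gln) — missense.
Codon 4: ATT (Ile) → ATA (Ile) — synonymous.
Codon 5: GTT (Val) → GTG (Val) — synonymous.
Synonymous: 2 of 5.

2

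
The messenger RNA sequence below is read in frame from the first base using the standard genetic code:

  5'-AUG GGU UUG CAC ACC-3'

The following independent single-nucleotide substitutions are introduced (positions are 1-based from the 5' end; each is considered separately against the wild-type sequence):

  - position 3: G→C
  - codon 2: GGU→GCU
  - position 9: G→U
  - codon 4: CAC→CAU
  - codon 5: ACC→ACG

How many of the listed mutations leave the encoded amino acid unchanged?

Codon 1: AUG (Met) → AUC (Ile) — missense.
Codon 2: GGU (Gly) → GCU (Ala) — missense.
Codon 3: UUG (Leu) → UUU (Phe) — missense.
Codon 4: CAC (His) → CAU (His) — synonymous.
Codon 5: ACC (Thr) → ACG (Thr) — synonymous.
Synonymous: 2 of 5.

2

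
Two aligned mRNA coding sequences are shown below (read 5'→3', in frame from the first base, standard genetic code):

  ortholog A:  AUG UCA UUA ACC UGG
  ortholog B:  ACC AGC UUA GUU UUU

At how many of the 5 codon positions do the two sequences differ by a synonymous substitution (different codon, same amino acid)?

1

Codon 1: AUG Met / ACC Thr — nonsynonymous.
Codon 2: UCA Ser / AGC Ser — synonymous.
Codon 3: UUA Leu / UUA Leu — identical.
Codon 4: ACC Thr / GUU Val — nonsynonymous.
Codon 5: UGG Trp / UUU Phe — nonsynonymous.
Synonymous differences: 1.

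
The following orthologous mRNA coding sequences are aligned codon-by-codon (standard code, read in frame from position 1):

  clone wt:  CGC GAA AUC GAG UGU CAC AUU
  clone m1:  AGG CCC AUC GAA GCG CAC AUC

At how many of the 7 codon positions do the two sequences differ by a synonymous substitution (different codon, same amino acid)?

3

Codon 1: CGC Arg / AGG Arg — synonymous.
Codon 2: GAA Glu / CCC Pro — nonsynonymous.
Codon 3: AUC Ile / AUC Ile — identical.
Codon 4: GAG Glu / GAA Glu — synonymous.
Codon 5: UGU Cys / GCG Ala — nonsynonymous.
Codon 6: CAC His / CAC His — identical.
Codon 7: AUU Ile / AUC Ile — synonymous.
Synonymous differences: 3.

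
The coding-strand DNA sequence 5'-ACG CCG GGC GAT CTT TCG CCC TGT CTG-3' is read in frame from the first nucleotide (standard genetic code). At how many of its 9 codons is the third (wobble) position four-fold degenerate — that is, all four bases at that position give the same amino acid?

7

Codon 1 ACG (Thr): third position 4-fold.
Codon 2 CCG (Pro): third position 4-fold.
Codon 3 GGC (Gly): third position 4-fold.
Codon 4 GAT (Asp): third position 2-fold.
Codon 5 CTT (Leu): third position 4-fold.
Codon 6 TCG (Ser): third position 4-fold.
Codon 7 CCC (Pro): third position 4-fold.
Codon 8 TGT (Cys): third position 2-fold.
Codon 9 CTG (Leu): third position 4-fold.
Four-fold degenerate third positions: 7.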